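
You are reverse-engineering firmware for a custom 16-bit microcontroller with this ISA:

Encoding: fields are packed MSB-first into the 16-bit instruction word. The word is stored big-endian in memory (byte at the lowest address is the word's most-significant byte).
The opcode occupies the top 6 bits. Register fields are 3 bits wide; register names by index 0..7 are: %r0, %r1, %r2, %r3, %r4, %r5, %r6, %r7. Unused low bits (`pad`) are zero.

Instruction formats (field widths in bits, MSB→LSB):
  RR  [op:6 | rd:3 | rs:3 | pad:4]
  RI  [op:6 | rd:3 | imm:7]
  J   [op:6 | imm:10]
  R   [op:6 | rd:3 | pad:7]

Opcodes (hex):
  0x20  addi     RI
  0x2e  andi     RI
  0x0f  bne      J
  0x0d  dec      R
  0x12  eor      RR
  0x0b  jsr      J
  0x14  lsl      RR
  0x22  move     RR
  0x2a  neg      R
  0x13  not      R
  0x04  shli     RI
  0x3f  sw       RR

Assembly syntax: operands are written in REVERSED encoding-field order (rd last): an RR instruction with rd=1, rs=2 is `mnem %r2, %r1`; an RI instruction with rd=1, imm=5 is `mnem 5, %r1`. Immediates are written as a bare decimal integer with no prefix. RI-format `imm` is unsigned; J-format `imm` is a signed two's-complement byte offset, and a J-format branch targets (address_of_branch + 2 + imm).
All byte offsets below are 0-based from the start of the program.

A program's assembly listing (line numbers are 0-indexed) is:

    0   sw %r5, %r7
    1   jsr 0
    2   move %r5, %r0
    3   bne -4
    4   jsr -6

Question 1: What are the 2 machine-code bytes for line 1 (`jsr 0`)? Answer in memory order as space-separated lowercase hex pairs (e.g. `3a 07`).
L1: jsr op=0xb:6|imm=0:10 ⇒ 0x2c00 ⇒ big 2c 00

2c 00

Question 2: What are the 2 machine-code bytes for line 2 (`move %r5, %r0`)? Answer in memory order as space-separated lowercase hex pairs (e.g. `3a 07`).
88 50

line 2 (move): pack op=0x22:6|rd=0:3|rs=5:3|pad=0:4 = 0x8850; big→ 88 50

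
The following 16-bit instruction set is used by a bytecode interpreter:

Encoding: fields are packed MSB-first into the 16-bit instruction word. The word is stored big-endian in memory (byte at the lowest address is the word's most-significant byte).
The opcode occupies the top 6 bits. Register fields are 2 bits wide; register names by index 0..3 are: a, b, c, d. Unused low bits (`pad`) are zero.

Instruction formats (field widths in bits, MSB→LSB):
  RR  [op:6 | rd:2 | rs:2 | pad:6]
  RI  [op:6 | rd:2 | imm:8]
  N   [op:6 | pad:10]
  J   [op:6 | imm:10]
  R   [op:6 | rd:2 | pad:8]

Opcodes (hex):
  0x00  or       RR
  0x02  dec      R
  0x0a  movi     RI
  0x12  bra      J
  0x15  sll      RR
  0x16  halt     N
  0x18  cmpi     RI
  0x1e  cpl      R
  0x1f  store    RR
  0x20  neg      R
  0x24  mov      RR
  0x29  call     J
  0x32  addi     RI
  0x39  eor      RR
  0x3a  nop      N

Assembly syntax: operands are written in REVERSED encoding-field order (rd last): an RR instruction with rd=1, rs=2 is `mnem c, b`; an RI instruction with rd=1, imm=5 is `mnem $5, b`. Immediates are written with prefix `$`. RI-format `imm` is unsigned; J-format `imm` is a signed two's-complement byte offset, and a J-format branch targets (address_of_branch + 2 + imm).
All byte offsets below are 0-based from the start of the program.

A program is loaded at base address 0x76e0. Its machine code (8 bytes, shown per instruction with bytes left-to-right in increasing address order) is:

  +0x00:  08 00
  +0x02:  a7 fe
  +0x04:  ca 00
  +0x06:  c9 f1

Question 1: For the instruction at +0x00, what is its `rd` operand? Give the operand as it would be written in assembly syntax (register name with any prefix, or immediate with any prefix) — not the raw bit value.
a

@+00  big-endian(08 00) = 0x0800
  op=0x0800>>10=0x2 ⇒ dec (R)
  rd: (w>>8)&0x3=0x0 → a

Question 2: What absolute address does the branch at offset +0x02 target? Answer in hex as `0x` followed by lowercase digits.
0x76e2

[02] a7 fe → 0xa7fe
  top 6b → 0x29 → call [J]
  [9:0] imm=1022 (s10→-2) = $-2
  target = base 0x76e0 + off 0x02 + 2 + imm -2 = 0x76e2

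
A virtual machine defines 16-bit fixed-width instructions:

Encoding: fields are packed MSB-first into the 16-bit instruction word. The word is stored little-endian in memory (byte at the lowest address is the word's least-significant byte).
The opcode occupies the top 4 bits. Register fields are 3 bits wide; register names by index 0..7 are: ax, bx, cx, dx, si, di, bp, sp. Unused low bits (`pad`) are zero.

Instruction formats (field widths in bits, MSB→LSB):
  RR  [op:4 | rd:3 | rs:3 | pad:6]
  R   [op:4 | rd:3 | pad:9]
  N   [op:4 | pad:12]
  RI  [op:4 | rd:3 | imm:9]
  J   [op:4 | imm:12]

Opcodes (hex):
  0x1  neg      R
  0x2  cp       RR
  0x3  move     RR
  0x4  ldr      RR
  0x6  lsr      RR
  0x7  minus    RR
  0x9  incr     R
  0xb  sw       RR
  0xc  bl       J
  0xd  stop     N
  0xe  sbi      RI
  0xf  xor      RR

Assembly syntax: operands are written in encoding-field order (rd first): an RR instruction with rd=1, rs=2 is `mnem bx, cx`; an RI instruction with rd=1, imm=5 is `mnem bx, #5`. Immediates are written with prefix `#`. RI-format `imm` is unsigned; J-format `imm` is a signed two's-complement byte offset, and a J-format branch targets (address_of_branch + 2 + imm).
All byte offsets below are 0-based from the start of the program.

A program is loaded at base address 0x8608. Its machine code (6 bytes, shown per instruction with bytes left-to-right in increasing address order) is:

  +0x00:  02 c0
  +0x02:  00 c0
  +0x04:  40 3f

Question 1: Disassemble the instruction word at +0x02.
bl #0

off 0x02: read 00 c0 as little → 0xc000
  opcode bits[15:12]=0xc: bl/J
  imm@[11:0]=0x0 ⇒ #0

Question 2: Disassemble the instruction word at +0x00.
bl #2

[00] 02 c0 → 0xc002
  top 4b → 0xc → bl [J]
  imm: (w>>0)&0xfff=0x2 → #2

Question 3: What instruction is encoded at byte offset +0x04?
[04] 40 3f → 0x3f40
  opcode bits[15:12]=0x3: move/RR
  rd@[11:9]=0x7 ⇒ sp
  rs@[8:6]=0x5 ⇒ di

move sp, di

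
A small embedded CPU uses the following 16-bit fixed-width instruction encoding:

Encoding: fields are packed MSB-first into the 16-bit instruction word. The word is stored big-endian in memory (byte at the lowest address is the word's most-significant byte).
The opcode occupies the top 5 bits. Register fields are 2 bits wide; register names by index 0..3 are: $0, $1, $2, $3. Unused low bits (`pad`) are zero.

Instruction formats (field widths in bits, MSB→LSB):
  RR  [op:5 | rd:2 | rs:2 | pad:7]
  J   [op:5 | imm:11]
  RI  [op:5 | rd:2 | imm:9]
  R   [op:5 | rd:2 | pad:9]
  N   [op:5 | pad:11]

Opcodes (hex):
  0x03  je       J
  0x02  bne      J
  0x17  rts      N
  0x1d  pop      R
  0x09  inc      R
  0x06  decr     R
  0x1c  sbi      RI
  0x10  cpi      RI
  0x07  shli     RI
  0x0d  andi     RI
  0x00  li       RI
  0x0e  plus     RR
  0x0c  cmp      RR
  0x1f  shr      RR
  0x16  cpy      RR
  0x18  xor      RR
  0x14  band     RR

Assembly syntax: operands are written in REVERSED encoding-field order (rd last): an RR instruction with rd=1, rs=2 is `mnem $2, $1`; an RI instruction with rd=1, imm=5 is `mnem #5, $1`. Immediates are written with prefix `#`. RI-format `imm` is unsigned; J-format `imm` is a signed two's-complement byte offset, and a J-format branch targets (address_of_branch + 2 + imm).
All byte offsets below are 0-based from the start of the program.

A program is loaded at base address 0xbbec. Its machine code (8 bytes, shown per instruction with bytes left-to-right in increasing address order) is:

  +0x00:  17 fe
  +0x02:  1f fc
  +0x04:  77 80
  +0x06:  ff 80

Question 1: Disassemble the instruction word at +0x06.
shr $3, $3

[06] ff 80 → 0xff80
  opcode bits[15:11]=0x1f: shr/RR
  [10:9] rd=3 = $3
  [8:7] rs=3 = $3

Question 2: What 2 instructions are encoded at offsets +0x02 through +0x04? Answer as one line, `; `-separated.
je #-4; plus $3, $3

off 0x02: read 1f fc as big → 0x1ffc
  op=0x1ffc>>11=0x3 ⇒ je (J)
  imm: (w>>0)&0x7ff=0x7fc (s11→-4) → #-4
off 0x04: read 77 80 as big → 0x7780
  op=0x7780>>11=0xe ⇒ plus (RR)
  rd: (w>>9)&0x3=0x3 → $3
  rs: (w>>7)&0x3=0x3 → $3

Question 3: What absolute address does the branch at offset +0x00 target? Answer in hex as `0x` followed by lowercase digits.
0xbbec

+0x00: 17 fe ⇒ word 0x17fe (big)
  op=0x17fe>>11=0x2 ⇒ bne (J)
  imm: (w>>0)&0x7ff=0x7fe (s11→-2) → #-2
  target = base 0xbbec + off 0x00 + 2 + imm -2 = 0xbbec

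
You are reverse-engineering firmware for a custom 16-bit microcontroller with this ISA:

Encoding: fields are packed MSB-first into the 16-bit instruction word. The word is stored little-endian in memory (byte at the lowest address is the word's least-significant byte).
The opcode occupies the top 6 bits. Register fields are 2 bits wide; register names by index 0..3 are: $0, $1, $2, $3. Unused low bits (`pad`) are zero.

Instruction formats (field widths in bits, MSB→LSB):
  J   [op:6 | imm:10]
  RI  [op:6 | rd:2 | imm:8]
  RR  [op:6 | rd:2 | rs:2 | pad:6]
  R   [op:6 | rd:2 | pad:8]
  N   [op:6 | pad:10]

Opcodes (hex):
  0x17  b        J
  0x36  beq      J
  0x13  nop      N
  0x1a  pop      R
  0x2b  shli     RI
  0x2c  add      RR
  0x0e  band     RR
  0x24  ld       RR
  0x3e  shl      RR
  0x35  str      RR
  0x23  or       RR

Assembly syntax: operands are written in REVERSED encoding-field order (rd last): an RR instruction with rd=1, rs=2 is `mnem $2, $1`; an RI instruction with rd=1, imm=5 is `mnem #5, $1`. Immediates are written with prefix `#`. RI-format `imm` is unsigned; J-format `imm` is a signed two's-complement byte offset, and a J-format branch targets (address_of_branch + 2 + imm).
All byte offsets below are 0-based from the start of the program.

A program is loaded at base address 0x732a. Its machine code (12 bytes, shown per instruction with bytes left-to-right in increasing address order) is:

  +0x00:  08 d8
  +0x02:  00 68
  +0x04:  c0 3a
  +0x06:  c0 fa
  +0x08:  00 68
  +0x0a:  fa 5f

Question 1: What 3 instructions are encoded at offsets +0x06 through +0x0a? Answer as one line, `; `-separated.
shl $3, $2; pop $0; b #-6

+0x06: c0 fa ⇒ word 0xfac0 (little)
  top 6b → 0x3e → shl [RR]
  rd: (w>>8)&0x3=0x2 → $2
  rs: (w>>6)&0x3=0x3 → $3
+0x08: 00 68 ⇒ word 0x6800 (little)
  top 6b → 0x1a → pop [R]
  rd: (w>>8)&0x3=0x0 → $0
+0x0a: fa 5f ⇒ word 0x5ffa (little)
  top 6b → 0x17 → b [J]
  imm: (w>>0)&0x3ff=0x3fa (s10→-6) → #-6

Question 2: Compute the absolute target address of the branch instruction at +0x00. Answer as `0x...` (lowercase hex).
[00] 08 d8 → 0xd808
  top 6b → 0x36 → beq [J]
  [9:0] imm=8 = #8
  target = base 0x732a + off 0x00 + 2 + imm 8 = 0x7334

0x7334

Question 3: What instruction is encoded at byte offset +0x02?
@+02  little-endian(00 68) = 0x6800
  op=0x6800>>10=0x1a ⇒ pop (R)
  rd: (w>>8)&0x3=0x0 → $0

pop $0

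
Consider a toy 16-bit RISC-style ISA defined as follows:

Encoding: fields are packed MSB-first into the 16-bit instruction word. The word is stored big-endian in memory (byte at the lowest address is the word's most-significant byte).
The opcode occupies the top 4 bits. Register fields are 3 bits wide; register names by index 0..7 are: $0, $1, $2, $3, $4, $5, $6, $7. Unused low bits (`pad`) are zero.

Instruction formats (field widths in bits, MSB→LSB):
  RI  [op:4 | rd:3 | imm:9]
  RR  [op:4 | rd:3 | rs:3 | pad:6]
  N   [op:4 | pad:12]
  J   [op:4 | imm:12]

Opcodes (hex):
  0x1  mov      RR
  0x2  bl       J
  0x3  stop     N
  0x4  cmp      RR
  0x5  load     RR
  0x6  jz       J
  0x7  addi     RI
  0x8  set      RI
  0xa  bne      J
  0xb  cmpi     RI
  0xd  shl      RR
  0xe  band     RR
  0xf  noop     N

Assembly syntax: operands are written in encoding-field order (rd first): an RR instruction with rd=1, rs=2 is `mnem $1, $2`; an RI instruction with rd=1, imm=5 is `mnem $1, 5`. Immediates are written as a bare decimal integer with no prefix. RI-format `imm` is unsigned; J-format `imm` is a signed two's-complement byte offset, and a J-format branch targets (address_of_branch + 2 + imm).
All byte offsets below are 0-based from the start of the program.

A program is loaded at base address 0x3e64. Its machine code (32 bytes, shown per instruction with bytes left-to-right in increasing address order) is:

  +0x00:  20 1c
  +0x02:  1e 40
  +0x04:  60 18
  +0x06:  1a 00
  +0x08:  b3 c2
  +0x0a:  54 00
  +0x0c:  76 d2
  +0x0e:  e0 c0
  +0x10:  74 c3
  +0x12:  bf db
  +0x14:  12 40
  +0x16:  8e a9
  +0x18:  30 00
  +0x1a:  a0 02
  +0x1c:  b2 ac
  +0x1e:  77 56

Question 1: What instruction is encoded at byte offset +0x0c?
addi $3, 210

+0x0c: 76 d2 ⇒ word 0x76d2 (big)
  opcode bits[15:12]=0x7: addi/RI
  rd@[11:9]=0x3 ⇒ $3
  imm@[8:0]=0xd2 ⇒ 210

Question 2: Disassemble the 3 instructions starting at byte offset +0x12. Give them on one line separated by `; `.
+0x12: bf db ⇒ word 0xbfdb (big)
  opcode bits[15:12]=0xb: cmpi/RI
  rd@[11:9]=0x7 ⇒ $7
  imm@[8:0]=0x1db ⇒ 475
+0x14: 12 40 ⇒ word 0x1240 (big)
  opcode bits[15:12]=0x1: mov/RR
  rd@[11:9]=0x1 ⇒ $1
  rs@[8:6]=0x1 ⇒ $1
+0x16: 8e a9 ⇒ word 0x8ea9 (big)
  opcode bits[15:12]=0x8: set/RI
  rd@[11:9]=0x7 ⇒ $7
  imm@[8:0]=0xa9 ⇒ 169

cmpi $7, 475; mov $1, $1; set $7, 169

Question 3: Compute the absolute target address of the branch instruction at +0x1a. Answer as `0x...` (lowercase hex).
+0x1a: a0 02 ⇒ word 0xa002 (big)
  op=0xa002>>12=0xa ⇒ bne (J)
  [11:0] imm=2 = 2
  target = base 0x3e64 + off 0x1a + 2 + imm 2 = 0x3e82

0x3e82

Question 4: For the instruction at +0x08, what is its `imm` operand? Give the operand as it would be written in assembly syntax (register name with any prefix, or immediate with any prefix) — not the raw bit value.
450

@+08  big-endian(b3 c2) = 0xb3c2
  top 4b → 0xb → cmpi [RI]
  rd@[11:9]=0x1 ⇒ $1
  imm@[8:0]=0x1c2 ⇒ 450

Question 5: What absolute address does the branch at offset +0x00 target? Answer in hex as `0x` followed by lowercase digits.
0x3e82

+0x00: 20 1c ⇒ word 0x201c (big)
  op=0x201c>>12=0x2 ⇒ bl (J)
  imm@[11:0]=0x1c ⇒ 28
  target = base 0x3e64 + off 0x00 + 2 + imm 28 = 0x3e82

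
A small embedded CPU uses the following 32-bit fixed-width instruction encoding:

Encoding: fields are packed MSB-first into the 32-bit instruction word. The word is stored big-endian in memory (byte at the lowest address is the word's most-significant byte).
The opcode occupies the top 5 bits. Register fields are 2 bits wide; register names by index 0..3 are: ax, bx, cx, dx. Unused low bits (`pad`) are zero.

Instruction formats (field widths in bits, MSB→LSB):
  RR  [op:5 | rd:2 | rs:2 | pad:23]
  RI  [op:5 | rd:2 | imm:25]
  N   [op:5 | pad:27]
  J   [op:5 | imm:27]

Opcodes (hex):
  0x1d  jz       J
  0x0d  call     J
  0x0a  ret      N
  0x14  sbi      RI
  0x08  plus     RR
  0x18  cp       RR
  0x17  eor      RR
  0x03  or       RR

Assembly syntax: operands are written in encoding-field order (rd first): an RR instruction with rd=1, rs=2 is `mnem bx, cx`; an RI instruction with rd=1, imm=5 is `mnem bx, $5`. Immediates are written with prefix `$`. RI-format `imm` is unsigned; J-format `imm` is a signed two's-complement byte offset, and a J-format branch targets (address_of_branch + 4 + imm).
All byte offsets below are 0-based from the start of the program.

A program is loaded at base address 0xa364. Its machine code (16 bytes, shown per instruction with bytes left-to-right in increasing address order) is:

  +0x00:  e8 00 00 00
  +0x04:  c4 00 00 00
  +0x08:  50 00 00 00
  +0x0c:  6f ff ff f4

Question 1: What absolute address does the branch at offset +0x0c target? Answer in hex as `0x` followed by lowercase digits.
+0x0c: 6f ff ff f4 ⇒ word 0x6ffffff4 (big)
  opcode bits[31:27]=0xd: call/J
  imm@[26:0]=0x7fffff4 (s27→-12) ⇒ $-12
  target = base 0xa364 + off 0x0c + 4 + imm -12 = 0xa368

0xa368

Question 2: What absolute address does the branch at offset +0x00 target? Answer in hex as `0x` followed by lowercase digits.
+0x00: e8 00 00 00 ⇒ word 0xe8000000 (big)
  opcode bits[31:27]=0x1d: jz/J
  [26:0] imm=0 = $0
  target = base 0xa364 + off 0x00 + 4 + imm 0 = 0xa368

0xa368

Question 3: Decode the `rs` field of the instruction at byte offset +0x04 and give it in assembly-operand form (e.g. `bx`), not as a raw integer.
off 0x04: read c4 00 00 00 as big → 0xc4000000
  opcode bits[31:27]=0x18: cp/RR
  rd: (w>>25)&0x3=0x2 → cx
  rs: (w>>23)&0x3=0x0 → ax

ax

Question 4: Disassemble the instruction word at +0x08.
+0x08: 50 00 00 00 ⇒ word 0x50000000 (big)
  op=0x50000000>>27=0xa ⇒ ret (N)

ret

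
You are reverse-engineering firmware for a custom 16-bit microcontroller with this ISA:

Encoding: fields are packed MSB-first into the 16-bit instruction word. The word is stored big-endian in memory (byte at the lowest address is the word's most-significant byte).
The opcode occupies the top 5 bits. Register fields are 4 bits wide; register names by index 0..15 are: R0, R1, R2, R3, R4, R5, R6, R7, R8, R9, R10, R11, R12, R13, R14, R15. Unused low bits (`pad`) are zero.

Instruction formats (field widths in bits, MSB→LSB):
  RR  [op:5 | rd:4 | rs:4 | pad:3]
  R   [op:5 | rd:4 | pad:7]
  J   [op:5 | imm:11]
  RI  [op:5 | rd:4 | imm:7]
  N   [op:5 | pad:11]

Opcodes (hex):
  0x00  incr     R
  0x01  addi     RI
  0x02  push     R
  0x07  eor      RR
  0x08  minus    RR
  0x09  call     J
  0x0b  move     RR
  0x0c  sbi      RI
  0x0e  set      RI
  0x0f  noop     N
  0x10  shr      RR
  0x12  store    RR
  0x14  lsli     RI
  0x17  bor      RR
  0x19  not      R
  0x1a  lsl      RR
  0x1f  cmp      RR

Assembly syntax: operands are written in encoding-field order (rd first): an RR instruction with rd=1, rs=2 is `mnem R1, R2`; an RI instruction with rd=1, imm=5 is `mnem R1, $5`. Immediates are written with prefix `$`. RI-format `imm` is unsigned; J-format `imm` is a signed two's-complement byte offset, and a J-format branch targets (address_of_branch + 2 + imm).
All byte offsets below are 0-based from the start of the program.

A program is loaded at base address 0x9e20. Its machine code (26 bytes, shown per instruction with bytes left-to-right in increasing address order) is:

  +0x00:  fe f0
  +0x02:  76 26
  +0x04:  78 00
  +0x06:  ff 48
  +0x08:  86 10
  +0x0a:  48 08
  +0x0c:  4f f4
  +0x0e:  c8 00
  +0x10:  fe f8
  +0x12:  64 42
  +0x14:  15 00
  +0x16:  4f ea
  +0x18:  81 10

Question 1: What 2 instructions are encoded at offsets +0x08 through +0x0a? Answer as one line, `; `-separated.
shr R12, R2; call $8

+0x08: 86 10 ⇒ word 0x8610 (big)
  opcode bits[15:11]=0x10: shr/RR
  rd@[10:7]=0xc ⇒ R12
  rs@[6:3]=0x2 ⇒ R2
+0x0a: 48 08 ⇒ word 0x4808 (big)
  opcode bits[15:11]=0x9: call/J
  imm@[10:0]=0x8 ⇒ $8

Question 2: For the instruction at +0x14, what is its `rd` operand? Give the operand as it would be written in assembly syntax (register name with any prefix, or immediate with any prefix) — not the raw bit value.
R10

off 0x14: read 15 00 as big → 0x1500
  opcode bits[15:11]=0x2: push/R
  rd: (w>>7)&0xf=0xa → R10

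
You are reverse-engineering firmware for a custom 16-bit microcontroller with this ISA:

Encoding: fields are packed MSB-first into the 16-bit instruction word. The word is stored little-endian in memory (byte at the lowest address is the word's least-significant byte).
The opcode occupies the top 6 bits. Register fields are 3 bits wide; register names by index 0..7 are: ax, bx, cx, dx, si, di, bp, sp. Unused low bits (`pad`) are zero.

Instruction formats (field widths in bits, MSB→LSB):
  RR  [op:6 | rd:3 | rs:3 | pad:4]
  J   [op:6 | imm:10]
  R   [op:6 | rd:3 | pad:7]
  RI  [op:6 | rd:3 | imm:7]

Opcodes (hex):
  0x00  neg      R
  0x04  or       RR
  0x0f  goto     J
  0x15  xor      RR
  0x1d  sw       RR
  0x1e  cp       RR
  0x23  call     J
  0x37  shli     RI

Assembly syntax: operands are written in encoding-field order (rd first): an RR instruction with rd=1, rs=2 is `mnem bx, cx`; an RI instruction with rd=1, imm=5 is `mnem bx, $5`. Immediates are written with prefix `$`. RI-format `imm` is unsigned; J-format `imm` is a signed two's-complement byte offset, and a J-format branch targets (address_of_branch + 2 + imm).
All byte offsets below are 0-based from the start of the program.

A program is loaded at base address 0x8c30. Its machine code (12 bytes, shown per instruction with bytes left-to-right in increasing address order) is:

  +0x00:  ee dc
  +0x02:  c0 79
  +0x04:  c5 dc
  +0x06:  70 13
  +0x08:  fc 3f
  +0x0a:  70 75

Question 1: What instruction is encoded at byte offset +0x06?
or bp, sp

+0x06: 70 13 ⇒ word 0x1370 (little)
  top 6b → 0x4 → or [RR]
  [9:7] rd=6 = bp
  [6:4] rs=7 = sp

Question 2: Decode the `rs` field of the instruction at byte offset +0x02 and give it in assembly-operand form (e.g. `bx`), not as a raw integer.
off 0x02: read c0 79 as little → 0x79c0
  top 6b → 0x1e → cp [RR]
  rd: (w>>7)&0x7=0x3 → dx
  rs: (w>>4)&0x7=0x4 → si

si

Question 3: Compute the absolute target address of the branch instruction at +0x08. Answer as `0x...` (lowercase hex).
off 0x08: read fc 3f as little → 0x3ffc
  opcode bits[15:10]=0xf: goto/J
  imm: (w>>0)&0x3ff=0x3fc (s10→-4) → $-4
  target = base 0x8c30 + off 0x08 + 2 + imm -4 = 0x8c36

0x8c36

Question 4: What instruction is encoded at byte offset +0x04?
shli bx, $69

[04] c5 dc → 0xdcc5
  opcode bits[15:10]=0x37: shli/RI
  [9:7] rd=1 = bx
  [6:0] imm=69 = $69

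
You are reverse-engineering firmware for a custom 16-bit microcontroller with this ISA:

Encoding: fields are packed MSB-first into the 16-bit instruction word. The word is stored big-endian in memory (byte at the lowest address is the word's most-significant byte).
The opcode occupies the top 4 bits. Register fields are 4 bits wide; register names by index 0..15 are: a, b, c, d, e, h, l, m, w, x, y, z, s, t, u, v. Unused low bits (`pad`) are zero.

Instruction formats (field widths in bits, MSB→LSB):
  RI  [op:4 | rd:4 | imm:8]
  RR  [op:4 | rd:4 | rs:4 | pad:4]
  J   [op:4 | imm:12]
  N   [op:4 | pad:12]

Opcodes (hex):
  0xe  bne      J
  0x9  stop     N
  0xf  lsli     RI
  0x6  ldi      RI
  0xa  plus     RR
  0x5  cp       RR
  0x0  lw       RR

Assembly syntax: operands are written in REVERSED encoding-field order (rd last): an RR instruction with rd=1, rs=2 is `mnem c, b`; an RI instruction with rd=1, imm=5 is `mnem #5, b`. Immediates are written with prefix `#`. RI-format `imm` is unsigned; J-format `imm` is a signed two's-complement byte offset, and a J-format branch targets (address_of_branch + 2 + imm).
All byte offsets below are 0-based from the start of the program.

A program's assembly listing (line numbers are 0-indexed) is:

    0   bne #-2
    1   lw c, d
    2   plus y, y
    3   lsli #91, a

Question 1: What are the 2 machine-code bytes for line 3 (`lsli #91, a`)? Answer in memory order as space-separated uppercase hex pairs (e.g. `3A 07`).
F0 5B

L3: lsli op=0xf:4|rd=0:4|imm=91:8 ⇒ 0xf05b ⇒ big f0 5b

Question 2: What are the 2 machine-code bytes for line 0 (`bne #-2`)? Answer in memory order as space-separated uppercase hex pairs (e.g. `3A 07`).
L0: bne op=0xe:4|imm=-2:12 ⇒ 0xeffe ⇒ big ef fe

EF FE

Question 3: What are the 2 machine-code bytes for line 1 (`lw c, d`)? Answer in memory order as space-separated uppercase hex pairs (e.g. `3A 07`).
line 1 (lw): pack op=0x0:4|rd=3:4|rs=2:4|pad=0:4 = 0x0320; big→ 03 20

03 20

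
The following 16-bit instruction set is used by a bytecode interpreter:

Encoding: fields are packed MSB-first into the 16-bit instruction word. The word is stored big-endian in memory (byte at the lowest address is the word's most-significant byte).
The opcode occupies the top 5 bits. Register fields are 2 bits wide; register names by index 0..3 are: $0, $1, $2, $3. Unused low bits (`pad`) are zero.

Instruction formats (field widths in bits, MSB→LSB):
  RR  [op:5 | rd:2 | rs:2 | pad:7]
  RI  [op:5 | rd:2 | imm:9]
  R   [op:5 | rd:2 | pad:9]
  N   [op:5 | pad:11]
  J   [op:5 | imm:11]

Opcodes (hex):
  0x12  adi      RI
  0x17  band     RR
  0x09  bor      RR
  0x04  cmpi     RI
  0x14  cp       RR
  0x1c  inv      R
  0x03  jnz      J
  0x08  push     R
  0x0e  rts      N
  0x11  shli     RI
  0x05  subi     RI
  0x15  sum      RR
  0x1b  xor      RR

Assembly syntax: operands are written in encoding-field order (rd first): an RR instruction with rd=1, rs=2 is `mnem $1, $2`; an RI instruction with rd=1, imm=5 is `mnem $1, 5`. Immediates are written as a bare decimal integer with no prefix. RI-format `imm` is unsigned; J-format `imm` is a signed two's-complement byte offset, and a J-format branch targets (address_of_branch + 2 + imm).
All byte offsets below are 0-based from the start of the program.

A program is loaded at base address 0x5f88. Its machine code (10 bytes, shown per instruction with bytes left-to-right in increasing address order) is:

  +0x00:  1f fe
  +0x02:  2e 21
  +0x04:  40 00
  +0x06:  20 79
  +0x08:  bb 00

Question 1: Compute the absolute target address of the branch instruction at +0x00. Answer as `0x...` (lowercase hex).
0x5f88

@+00  big-endian(1f fe) = 0x1ffe
  top 5b → 0x3 → jnz [J]
  imm: (w>>0)&0x7ff=0x7fe (s11→-2) → -2
  target = base 0x5f88 + off 0x00 + 2 + imm -2 = 0x5f88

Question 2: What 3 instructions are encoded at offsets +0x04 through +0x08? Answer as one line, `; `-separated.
+0x04: 40 00 ⇒ word 0x4000 (big)
  opcode bits[15:11]=0x8: push/R
  [10:9] rd=0 = $0
+0x06: 20 79 ⇒ word 0x2079 (big)
  opcode bits[15:11]=0x4: cmpi/RI
  [10:9] rd=0 = $0
  [8:0] imm=121 = 121
+0x08: bb 00 ⇒ word 0xbb00 (big)
  opcode bits[15:11]=0x17: band/RR
  [10:9] rd=1 = $1
  [8:7] rs=2 = $2

push $0; cmpi $0, 121; band $1, $2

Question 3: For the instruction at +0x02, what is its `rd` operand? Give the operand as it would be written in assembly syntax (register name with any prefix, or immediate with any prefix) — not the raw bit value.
[02] 2e 21 → 0x2e21
  top 5b → 0x5 → subi [RI]
  rd: (w>>9)&0x3=0x3 → $3
  imm: (w>>0)&0x1ff=0x21 → 33

$3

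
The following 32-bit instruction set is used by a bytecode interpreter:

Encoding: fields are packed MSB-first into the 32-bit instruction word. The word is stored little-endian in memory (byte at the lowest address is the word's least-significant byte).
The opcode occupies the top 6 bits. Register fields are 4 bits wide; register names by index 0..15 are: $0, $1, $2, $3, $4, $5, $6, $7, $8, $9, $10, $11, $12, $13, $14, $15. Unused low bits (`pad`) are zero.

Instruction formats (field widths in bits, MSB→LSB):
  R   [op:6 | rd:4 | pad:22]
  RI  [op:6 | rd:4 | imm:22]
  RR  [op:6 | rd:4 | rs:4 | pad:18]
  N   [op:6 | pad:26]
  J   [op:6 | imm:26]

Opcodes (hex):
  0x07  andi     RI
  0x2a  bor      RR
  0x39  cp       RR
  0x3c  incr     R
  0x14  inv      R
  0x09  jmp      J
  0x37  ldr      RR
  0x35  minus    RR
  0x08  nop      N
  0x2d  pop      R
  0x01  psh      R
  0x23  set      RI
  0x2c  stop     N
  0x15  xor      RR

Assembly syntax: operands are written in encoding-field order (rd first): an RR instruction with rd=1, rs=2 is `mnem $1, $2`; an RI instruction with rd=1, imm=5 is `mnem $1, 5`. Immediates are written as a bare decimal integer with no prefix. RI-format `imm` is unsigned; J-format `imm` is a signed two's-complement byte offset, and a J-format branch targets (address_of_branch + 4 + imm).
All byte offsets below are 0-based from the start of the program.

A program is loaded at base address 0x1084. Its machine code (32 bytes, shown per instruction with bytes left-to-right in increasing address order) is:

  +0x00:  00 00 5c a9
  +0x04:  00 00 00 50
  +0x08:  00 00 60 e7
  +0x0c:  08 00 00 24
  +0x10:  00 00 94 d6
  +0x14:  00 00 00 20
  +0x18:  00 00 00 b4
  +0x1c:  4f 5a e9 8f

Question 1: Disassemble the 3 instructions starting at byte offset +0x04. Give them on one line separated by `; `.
inv $0; cp $13, $8; jmp 8

@+04  little-endian(00 00 00 50) = 0x50000000
  top 6b → 0x14 → inv [R]
  rd: (w>>22)&0xf=0x0 → $0
@+08  little-endian(00 00 60 e7) = 0xe7600000
  top 6b → 0x39 → cp [RR]
  rd: (w>>22)&0xf=0xd → $13
  rs: (w>>18)&0xf=0x8 → $8
@+0c  little-endian(08 00 00 24) = 0x24000008
  top 6b → 0x9 → jmp [J]
  imm: (w>>0)&0x3ffffff=0x8 → 8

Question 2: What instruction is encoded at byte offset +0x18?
off 0x18: read 00 00 00 b4 as little → 0xb4000000
  op=0xb4000000>>26=0x2d ⇒ pop (R)
  rd@[25:22]=0x0 ⇒ $0

pop $0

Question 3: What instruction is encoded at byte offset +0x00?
bor $5, $7

+0x00: 00 00 5c a9 ⇒ word 0xa95c0000 (little)
  top 6b → 0x2a → bor [RR]
  rd@[25:22]=0x5 ⇒ $5
  rs@[21:18]=0x7 ⇒ $7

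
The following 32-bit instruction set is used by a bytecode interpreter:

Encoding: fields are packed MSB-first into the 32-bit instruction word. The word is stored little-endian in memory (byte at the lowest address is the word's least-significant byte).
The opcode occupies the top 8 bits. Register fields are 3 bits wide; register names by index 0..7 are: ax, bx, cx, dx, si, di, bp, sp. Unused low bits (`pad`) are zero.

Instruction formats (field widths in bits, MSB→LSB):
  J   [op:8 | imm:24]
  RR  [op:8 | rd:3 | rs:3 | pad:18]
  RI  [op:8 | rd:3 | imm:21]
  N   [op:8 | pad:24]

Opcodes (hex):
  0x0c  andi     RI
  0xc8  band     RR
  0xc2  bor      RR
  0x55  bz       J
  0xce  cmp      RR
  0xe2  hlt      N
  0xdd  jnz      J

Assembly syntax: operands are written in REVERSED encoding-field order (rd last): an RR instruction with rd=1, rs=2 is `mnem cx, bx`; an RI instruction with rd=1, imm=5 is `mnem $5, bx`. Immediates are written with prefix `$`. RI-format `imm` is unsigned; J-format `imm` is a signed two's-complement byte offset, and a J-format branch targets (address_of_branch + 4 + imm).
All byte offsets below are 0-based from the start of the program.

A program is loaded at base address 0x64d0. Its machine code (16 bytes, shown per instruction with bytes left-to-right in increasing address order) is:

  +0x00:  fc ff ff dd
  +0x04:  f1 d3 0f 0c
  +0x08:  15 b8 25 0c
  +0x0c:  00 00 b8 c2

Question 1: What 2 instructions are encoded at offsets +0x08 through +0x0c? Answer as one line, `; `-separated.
@+08  little-endian(15 b8 25 0c) = 0x0c25b815
  opcode bits[31:24]=0xc: andi/RI
  [23:21] rd=1 = bx
  [20:0] imm=374805 = $374805
@+0c  little-endian(00 00 b8 c2) = 0xc2b80000
  opcode bits[31:24]=0xc2: bor/RR
  [23:21] rd=5 = di
  [20:18] rs=6 = bp

andi $374805, bx; bor bp, di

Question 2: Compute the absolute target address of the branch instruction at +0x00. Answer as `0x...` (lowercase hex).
0x64d0

[00] fc ff ff dd → 0xddfffffc
  top 8b → 0xdd → jnz [J]
  imm@[23:0]=0xfffffc (s24→-4) ⇒ $-4
  target = base 0x64d0 + off 0x00 + 4 + imm -4 = 0x64d0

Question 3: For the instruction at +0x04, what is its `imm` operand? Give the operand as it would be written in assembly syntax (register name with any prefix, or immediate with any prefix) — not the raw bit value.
$1037297

[04] f1 d3 0f 0c → 0x0c0fd3f1
  opcode bits[31:24]=0xc: andi/RI
  rd: (w>>21)&0x7=0x0 → ax
  imm: (w>>0)&0x1fffff=0xfd3f1 → $1037297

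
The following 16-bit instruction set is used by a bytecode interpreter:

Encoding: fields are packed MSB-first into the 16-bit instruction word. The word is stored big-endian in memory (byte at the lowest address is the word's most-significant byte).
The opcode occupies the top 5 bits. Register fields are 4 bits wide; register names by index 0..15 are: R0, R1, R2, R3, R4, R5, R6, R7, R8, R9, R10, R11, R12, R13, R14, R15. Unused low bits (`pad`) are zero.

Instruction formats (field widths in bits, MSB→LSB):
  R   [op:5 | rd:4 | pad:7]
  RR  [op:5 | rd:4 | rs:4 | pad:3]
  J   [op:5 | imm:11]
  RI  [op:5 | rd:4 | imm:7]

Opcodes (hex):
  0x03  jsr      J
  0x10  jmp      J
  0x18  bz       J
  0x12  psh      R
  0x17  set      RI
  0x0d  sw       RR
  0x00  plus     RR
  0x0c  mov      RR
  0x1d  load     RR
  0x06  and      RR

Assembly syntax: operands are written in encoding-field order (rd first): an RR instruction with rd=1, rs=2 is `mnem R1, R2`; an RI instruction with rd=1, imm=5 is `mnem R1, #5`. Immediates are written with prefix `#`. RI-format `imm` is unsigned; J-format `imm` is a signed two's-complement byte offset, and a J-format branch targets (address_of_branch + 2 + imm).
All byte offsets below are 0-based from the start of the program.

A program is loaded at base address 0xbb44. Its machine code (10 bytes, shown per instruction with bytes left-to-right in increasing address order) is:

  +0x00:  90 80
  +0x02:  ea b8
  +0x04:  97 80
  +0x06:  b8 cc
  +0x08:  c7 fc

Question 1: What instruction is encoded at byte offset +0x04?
psh R15

+0x04: 97 80 ⇒ word 0x9780 (big)
  opcode bits[15:11]=0x12: psh/R
  rd: (w>>7)&0xf=0xf → R15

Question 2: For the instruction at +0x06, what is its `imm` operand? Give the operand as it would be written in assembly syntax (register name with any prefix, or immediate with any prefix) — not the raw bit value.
@+06  big-endian(b8 cc) = 0xb8cc
  op=0xb8cc>>11=0x17 ⇒ set (RI)
  rd@[10:7]=0x1 ⇒ R1
  imm@[6:0]=0x4c ⇒ #76

#76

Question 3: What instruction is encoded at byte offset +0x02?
load R5, R7

+0x02: ea b8 ⇒ word 0xeab8 (big)
  op=0xeab8>>11=0x1d ⇒ load (RR)
  [10:7] rd=5 = R5
  [6:3] rs=7 = R7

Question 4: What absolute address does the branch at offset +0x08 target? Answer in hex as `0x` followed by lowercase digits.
[08] c7 fc → 0xc7fc
  top 5b → 0x18 → bz [J]
  imm@[10:0]=0x7fc (s11→-4) ⇒ #-4
  target = base 0xbb44 + off 0x08 + 2 + imm -4 = 0xbb4a

0xbb4a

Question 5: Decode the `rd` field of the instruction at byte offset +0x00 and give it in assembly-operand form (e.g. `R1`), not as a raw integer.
R1

off 0x00: read 90 80 as big → 0x9080
  top 5b → 0x12 → psh [R]
  [10:7] rd=1 = R1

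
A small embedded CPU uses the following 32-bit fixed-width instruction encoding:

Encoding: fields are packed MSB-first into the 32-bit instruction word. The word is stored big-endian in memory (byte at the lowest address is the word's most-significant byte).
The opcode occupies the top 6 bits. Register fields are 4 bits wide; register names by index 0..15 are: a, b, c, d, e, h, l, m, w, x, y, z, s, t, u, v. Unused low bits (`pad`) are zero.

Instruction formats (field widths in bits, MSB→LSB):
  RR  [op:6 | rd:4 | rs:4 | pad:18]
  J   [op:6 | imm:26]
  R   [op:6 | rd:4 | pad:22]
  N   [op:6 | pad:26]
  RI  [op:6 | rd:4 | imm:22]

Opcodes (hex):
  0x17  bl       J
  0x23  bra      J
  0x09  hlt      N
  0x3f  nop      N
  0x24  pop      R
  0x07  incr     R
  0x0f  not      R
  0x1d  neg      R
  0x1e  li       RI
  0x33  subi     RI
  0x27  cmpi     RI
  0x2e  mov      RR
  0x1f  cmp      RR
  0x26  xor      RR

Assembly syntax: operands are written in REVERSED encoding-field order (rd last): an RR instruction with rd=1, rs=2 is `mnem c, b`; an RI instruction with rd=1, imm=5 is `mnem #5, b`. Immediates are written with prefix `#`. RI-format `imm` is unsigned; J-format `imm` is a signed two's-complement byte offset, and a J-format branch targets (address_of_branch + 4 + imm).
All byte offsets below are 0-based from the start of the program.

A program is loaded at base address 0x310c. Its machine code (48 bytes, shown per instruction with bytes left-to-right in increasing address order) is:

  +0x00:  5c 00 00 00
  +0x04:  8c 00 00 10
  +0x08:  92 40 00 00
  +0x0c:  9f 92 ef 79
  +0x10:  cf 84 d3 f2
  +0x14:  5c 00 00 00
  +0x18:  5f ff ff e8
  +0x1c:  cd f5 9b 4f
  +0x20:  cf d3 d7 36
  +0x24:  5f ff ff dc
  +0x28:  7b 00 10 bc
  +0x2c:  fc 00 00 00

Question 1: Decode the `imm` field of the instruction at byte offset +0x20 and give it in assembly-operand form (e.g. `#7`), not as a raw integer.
off 0x20: read cf d3 d7 36 as big → 0xcfd3d736
  top 6b → 0x33 → subi [RI]
  [25:22] rd=15 = v
  [21:0] imm=1300278 = #1300278

#1300278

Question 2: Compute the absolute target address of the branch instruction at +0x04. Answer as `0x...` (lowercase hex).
0x3124

off 0x04: read 8c 00 00 10 as big → 0x8c000010
  top 6b → 0x23 → bra [J]
  imm: (w>>0)&0x3ffffff=0x10 → #16
  target = base 0x310c + off 0x04 + 4 + imm 16 = 0x3124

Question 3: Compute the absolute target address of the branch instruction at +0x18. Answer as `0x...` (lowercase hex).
+0x18: 5f ff ff e8 ⇒ word 0x5fffffe8 (big)
  op=0x5fffffe8>>26=0x17 ⇒ bl (J)
  [25:0] imm=67108840 (s26→-24) = #-24
  target = base 0x310c + off 0x18 + 4 + imm -24 = 0x3110

0x3110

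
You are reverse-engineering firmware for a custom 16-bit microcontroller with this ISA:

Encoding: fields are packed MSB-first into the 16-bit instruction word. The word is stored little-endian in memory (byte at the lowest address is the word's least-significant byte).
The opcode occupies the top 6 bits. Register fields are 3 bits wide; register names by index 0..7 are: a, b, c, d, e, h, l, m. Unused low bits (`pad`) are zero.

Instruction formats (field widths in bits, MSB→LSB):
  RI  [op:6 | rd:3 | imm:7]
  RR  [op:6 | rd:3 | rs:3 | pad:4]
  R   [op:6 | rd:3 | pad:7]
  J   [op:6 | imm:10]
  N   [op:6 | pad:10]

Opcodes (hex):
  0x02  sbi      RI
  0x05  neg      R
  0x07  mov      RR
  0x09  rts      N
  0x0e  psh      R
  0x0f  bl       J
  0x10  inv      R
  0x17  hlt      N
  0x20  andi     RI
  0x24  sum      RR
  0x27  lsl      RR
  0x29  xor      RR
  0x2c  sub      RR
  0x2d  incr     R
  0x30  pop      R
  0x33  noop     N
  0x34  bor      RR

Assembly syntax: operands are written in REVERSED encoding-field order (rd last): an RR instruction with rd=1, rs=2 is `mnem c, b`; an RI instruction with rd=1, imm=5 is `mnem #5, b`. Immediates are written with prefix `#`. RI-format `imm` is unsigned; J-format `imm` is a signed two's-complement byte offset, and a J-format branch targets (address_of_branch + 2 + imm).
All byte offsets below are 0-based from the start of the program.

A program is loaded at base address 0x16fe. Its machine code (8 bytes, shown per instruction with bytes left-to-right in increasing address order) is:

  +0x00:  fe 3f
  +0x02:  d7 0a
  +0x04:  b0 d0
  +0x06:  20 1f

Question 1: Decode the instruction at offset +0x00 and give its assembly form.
off 0x00: read fe 3f as little → 0x3ffe
  opcode bits[15:10]=0xf: bl/J
  imm: (w>>0)&0x3ff=0x3fe (s10→-2) → #-2

bl #-2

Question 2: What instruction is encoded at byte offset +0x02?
sbi #87, h

@+02  little-endian(d7 0a) = 0x0ad7
  opcode bits[15:10]=0x2: sbi/RI
  [9:7] rd=5 = h
  [6:0] imm=87 = #87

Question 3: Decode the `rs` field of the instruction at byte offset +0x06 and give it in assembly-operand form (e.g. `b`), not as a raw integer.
c

[06] 20 1f → 0x1f20
  top 6b → 0x7 → mov [RR]
  [9:7] rd=6 = l
  [6:4] rs=2 = c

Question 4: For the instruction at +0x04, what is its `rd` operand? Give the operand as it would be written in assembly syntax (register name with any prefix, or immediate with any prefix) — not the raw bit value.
@+04  little-endian(b0 d0) = 0xd0b0
  op=0xd0b0>>10=0x34 ⇒ bor (RR)
  [9:7] rd=1 = b
  [6:4] rs=3 = d

b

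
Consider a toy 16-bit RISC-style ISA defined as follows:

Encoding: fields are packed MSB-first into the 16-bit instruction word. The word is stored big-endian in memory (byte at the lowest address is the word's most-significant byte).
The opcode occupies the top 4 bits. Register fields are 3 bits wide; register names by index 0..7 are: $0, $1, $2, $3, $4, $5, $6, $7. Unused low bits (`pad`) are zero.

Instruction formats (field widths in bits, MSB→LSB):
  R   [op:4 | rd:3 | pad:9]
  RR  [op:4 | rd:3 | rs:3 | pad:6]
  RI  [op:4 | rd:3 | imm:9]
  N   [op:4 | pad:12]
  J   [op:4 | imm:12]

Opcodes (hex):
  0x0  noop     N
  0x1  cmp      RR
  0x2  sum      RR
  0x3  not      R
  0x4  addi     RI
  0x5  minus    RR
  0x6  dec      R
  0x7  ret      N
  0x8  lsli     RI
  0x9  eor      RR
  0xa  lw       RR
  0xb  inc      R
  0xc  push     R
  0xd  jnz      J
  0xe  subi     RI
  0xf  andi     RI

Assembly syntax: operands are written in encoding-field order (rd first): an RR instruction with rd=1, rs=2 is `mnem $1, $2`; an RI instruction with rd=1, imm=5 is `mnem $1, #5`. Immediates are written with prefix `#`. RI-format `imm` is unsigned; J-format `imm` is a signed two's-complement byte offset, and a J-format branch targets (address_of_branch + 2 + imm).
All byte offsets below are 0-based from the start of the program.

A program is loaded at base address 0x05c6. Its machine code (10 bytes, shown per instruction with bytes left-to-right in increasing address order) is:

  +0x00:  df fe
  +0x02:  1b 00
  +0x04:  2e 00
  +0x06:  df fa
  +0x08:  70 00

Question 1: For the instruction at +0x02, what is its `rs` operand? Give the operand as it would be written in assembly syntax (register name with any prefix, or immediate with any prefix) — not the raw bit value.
$4

@+02  big-endian(1b 00) = 0x1b00
  opcode bits[15:12]=0x1: cmp/RR
  [11:9] rd=5 = $5
  [8:6] rs=4 = $4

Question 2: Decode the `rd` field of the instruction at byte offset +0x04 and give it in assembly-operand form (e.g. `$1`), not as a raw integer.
[04] 2e 00 → 0x2e00
  top 4b → 0x2 → sum [RR]
  rd: (w>>9)&0x7=0x7 → $7
  rs: (w>>6)&0x7=0x0 → $0

$7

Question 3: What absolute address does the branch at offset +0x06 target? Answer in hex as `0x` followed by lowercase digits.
[06] df fa → 0xdffa
  top 4b → 0xd → jnz [J]
  imm: (w>>0)&0xfff=0xffa (s12→-6) → #-6
  target = base 0x05c6 + off 0x06 + 2 + imm -6 = 0x05c8

0x05c8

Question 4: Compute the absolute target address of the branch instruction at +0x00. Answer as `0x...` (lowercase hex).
@+00  big-endian(df fe) = 0xdffe
  opcode bits[15:12]=0xd: jnz/J
  imm: (w>>0)&0xfff=0xffe (s12→-2) → #-2
  target = base 0x05c6 + off 0x00 + 2 + imm -2 = 0x05c6

0x05c6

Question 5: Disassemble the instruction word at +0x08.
@+08  big-endian(70 00) = 0x7000
  opcode bits[15:12]=0x7: ret/N

ret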